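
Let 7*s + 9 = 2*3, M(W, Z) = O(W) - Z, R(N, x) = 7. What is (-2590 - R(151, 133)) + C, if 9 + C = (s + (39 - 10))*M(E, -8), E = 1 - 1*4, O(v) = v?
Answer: -17242/7 ≈ -2463.1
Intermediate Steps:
E = -3 (E = 1 - 4 = -3)
M(W, Z) = W - Z
s = -3/7 (s = -9/7 + (2*3)/7 = -9/7 + (⅐)*6 = -9/7 + 6/7 = -3/7 ≈ -0.42857)
C = 937/7 (C = -9 + (-3/7 + (39 - 10))*(-3 - 1*(-8)) = -9 + (-3/7 + 29)*(-3 + 8) = -9 + (200/7)*5 = -9 + 1000/7 = 937/7 ≈ 133.86)
(-2590 - R(151, 133)) + C = (-2590 - 1*7) + 937/7 = (-2590 - 7) + 937/7 = -2597 + 937/7 = -17242/7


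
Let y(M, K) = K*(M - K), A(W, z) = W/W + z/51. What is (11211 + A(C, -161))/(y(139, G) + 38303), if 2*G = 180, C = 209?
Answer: 571651/2178363 ≈ 0.26242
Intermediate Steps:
A(W, z) = 1 + z/51 (A(W, z) = 1 + z*(1/51) = 1 + z/51)
G = 90 (G = (1/2)*180 = 90)
(11211 + A(C, -161))/(y(139, G) + 38303) = (11211 + (1 + (1/51)*(-161)))/(90*(139 - 1*90) + 38303) = (11211 + (1 - 161/51))/(90*(139 - 90) + 38303) = (11211 - 110/51)/(90*49 + 38303) = 571651/(51*(4410 + 38303)) = (571651/51)/42713 = (571651/51)*(1/42713) = 571651/2178363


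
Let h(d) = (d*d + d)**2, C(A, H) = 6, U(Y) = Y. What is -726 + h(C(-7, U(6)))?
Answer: 1038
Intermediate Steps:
h(d) = (d + d**2)**2 (h(d) = (d**2 + d)**2 = (d + d**2)**2)
-726 + h(C(-7, U(6))) = -726 + 6**2*(1 + 6)**2 = -726 + 36*7**2 = -726 + 36*49 = -726 + 1764 = 1038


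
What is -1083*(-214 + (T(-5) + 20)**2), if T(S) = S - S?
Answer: -201438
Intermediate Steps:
T(S) = 0
-1083*(-214 + (T(-5) + 20)**2) = -1083*(-214 + (0 + 20)**2) = -1083*(-214 + 20**2) = -1083*(-214 + 400) = -1083*186 = -201438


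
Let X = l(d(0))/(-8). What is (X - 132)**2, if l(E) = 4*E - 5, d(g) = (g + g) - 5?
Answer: 1062961/64 ≈ 16609.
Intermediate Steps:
d(g) = -5 + 2*g (d(g) = 2*g - 5 = -5 + 2*g)
l(E) = -5 + 4*E
X = 25/8 (X = (-5 + 4*(-5 + 2*0))/(-8) = (-5 + 4*(-5 + 0))*(-1/8) = (-5 + 4*(-5))*(-1/8) = (-5 - 20)*(-1/8) = -25*(-1/8) = 25/8 ≈ 3.1250)
(X - 132)**2 = (25/8 - 132)**2 = (-1031/8)**2 = 1062961/64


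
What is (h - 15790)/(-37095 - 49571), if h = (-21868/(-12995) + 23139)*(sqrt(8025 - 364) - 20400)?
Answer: 613475392025/112622467 - 300713173*sqrt(7661)/1126224670 ≈ 5423.8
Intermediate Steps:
h = -1226909745840/2599 + 300713173*sqrt(7661)/12995 (h = (-21868*(-1/12995) + 23139)*(sqrt(7661) - 20400) = (21868/12995 + 23139)*(-20400 + sqrt(7661)) = 300713173*(-20400 + sqrt(7661))/12995 = -1226909745840/2599 + 300713173*sqrt(7661)/12995 ≈ -4.7004e+8)
(h - 15790)/(-37095 - 49571) = ((-1226909745840/2599 + 300713173*sqrt(7661)/12995) - 15790)/(-37095 - 49571) = (-1226950784050/2599 + 300713173*sqrt(7661)/12995)/(-86666) = (-1226950784050/2599 + 300713173*sqrt(7661)/12995)*(-1/86666) = 613475392025/112622467 - 300713173*sqrt(7661)/1126224670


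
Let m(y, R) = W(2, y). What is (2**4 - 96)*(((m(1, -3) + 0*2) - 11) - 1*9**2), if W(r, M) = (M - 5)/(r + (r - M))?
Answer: 22400/3 ≈ 7466.7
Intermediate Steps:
W(r, M) = (-5 + M)/(-M + 2*r)
m(y, R) = (5 - y)/(-4 + y) (m(y, R) = (5 - y)/(y - 2*2) = (5 - y)/(y - 4) = (5 - y)/(-4 + y))
(2**4 - 96)*(((m(1, -3) + 0*2) - 11) - 1*9**2) = (2**4 - 96)*((((5 - 1*1)/(-4 + 1) + 0*2) - 11) - 1*9**2) = (16 - 96)*((((5 - 1)/(-3) + 0) - 11) - 1*81) = -80*(((-1/3*4 + 0) - 11) - 81) = -80*(((-4/3 + 0) - 11) - 81) = -80*((-4/3 - 11) - 81) = -80*(-37/3 - 81) = -80*(-280/3) = 22400/3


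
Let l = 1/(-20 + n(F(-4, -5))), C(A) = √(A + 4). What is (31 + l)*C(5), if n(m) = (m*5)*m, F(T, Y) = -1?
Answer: 464/5 ≈ 92.800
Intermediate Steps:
n(m) = 5*m² (n(m) = (5*m)*m = 5*m²)
C(A) = √(4 + A)
l = -1/15 (l = 1/(-20 + 5*(-1)²) = 1/(-20 + 5*1) = 1/(-20 + 5) = 1/(-15) = -1/15 ≈ -0.066667)
(31 + l)*C(5) = (31 - 1/15)*√(4 + 5) = 464*√9/15 = (464/15)*3 = 464/5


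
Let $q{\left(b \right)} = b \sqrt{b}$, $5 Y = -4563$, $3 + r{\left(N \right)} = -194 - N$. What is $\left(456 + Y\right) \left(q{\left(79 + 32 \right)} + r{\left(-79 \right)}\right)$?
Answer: $\frac{269394}{5} - \frac{253413 \sqrt{111}}{5} \approx -4.801 \cdot 10^{5}$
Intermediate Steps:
$r{\left(N \right)} = -197 - N$ ($r{\left(N \right)} = -3 - \left(194 + N\right) = -197 - N$)
$Y = - \frac{4563}{5}$ ($Y = \frac{1}{5} \left(-4563\right) = - \frac{4563}{5} \approx -912.6$)
$q{\left(b \right)} = b^{\frac{3}{2}}$
$\left(456 + Y\right) \left(q{\left(79 + 32 \right)} + r{\left(-79 \right)}\right) = \left(456 - \frac{4563}{5}\right) \left(\left(79 + 32\right)^{\frac{3}{2}} - 118\right) = - \frac{2283 \left(111^{\frac{3}{2}} + \left(-197 + 79\right)\right)}{5} = - \frac{2283 \left(111 \sqrt{111} - 118\right)}{5} = - \frac{2283 \left(-118 + 111 \sqrt{111}\right)}{5} = \frac{269394}{5} - \frac{253413 \sqrt{111}}{5}$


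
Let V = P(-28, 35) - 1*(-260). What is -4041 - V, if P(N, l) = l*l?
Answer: -5526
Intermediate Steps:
P(N, l) = l²
V = 1485 (V = 35² - 1*(-260) = 1225 + 260 = 1485)
-4041 - V = -4041 - 1*1485 = -4041 - 1485 = -5526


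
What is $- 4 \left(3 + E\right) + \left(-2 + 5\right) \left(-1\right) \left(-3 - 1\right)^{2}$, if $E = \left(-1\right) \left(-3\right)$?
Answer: $-72$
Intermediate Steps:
$E = 3$
$- 4 \left(3 + E\right) + \left(-2 + 5\right) \left(-1\right) \left(-3 - 1\right)^{2} = - 4 \left(3 + 3\right) + \left(-2 + 5\right) \left(-1\right) \left(-3 - 1\right)^{2} = \left(-4\right) 6 + 3 \left(-1\right) \left(-4\right)^{2} = -24 - 48 = -72$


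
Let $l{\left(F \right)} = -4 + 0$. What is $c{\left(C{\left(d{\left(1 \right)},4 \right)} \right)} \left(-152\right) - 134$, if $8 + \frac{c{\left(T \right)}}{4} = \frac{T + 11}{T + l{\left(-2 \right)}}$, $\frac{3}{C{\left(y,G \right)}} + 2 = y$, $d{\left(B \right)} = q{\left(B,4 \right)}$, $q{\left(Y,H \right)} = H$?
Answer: $7770$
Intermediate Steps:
$d{\left(B \right)} = 4$
$C{\left(y,G \right)} = \frac{3}{-2 + y}$
$l{\left(F \right)} = -4$
$c{\left(T \right)} = -32 + \frac{4 \left(11 + T\right)}{-4 + T}$ ($c{\left(T \right)} = -32 + 4 \frac{T + 11}{T - 4} = -32 + 4 \frac{11 + T}{-4 + T} = -32 + \frac{4 \left(11 + T\right)}{-4 + T}$)
$c{\left(C{\left(d{\left(1 \right)},4 \right)} \right)} \left(-152\right) - 134 = \frac{4 \left(43 - 7 \frac{3}{-2 + 4}\right)}{-4 + \frac{3}{-2 + 4}} \left(-152\right) - 134 = \frac{4 \left(43 - 7 \cdot \frac{3}{2}\right)}{-4 + \frac{3}{2}} \left(-152\right) - 134 = \frac{4 \left(43 - 7 \cdot 3 \cdot \frac{1}{2}\right)}{-4 + 3 \cdot \frac{1}{2}} \left(-152\right) - 134 = \frac{4 \left(43 - \frac{21}{2}\right)}{-4 + \frac{3}{2}} \left(-152\right) - 134 = \frac{4 \left(43 - \frac{21}{2}\right)}{- \frac{5}{2}} \left(-152\right) - 134 = 4 \left(- \frac{2}{5}\right) \frac{65}{2} \left(-152\right) - 134 = \left(-52\right) \left(-152\right) - 134 = 7904 - 134 = 7770$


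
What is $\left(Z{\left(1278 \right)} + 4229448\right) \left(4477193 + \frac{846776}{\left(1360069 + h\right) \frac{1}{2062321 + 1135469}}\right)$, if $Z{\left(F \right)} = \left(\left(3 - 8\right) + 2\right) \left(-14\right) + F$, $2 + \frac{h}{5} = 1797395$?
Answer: $\frac{103724639099901141168}{5173517} \approx 2.0049 \cdot 10^{13}$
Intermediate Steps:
$h = 8986965$ ($h = -10 + 5 \cdot 1797395 = -10 + 8986975 = 8986965$)
$Z{\left(F \right)} = 42 + F$ ($Z{\left(F \right)} = \left(-5 + 2\right) \left(-14\right) + F = \left(-3\right) \left(-14\right) + F = 42 + F$)
$\left(Z{\left(1278 \right)} + 4229448\right) \left(4477193 + \frac{846776}{\left(1360069 + h\right) \frac{1}{2062321 + 1135469}}\right) = \left(\left(42 + 1278\right) + 4229448\right) \left(4477193 + \frac{846776}{\left(1360069 + 8986965\right) \frac{1}{2062321 + 1135469}}\right) = \left(1320 + 4229448\right) \left(4477193 + \frac{846776}{10347034 \cdot \frac{1}{3197790}}\right) = 4230768 \left(4477193 + \frac{846776}{10347034 \cdot \frac{1}{3197790}}\right) = 4230768 \left(4477193 + \frac{846776}{\frac{5173517}{1598895}}\right) = 4230768 \left(4477193 + 846776 \cdot \frac{1598895}{5173517}\right) = 4230768 \left(4477193 + \frac{1353905912520}{5173517}\right) = 4230768 \cdot \frac{24516740010301}{5173517} = \frac{103724639099901141168}{5173517}$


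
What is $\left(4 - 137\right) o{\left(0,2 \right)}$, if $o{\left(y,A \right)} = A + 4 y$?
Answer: $-266$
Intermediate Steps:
$\left(4 - 137\right) o{\left(0,2 \right)} = \left(4 - 137\right) \left(2 + 4 \cdot 0\right) = - 133 \left(2 + 0\right) = \left(-133\right) 2 = -266$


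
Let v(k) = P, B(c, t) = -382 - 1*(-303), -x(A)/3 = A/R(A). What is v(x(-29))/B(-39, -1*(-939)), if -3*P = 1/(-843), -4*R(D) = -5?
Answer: -1/199791 ≈ -5.0052e-6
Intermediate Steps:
R(D) = 5/4 (R(D) = -1/4*(-5) = 5/4)
x(A) = -12*A/5 (x(A) = -3*A/5/4 = -3*A*4/5 = -12*A/5)
P = 1/2529 (P = -1/3/(-843) = -1/3*(-1/843) = 1/2529 ≈ 0.00039541)
B(c, t) = -79 (B(c, t) = -382 + 303 = -79)
v(k) = 1/2529
v(x(-29))/B(-39, -1*(-939)) = (1/2529)/(-79) = (1/2529)*(-1/79) = -1/199791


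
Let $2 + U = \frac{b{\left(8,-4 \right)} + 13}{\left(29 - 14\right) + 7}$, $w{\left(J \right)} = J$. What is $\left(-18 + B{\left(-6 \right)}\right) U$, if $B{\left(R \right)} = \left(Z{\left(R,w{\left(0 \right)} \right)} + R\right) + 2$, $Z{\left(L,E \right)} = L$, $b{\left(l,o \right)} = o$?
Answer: $\frac{490}{11} \approx 44.545$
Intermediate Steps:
$B{\left(R \right)} = 2 + 2 R$ ($B{\left(R \right)} = \left(R + R\right) + 2 = 2 R + 2 = 2 + 2 R$)
$U = - \frac{35}{22}$ ($U = -2 + \frac{-4 + 13}{\left(29 - 14\right) + 7} = -2 + \frac{9}{\left(29 - 14\right) + 7} = -2 + \frac{9}{15 + 7} = -2 + \frac{9}{22} = - \frac{35}{22} \approx -1.5909$)
$\left(-18 + B{\left(-6 \right)}\right) U = \left(-18 + \left(2 + 2 \left(-6\right)\right)\right) \left(- \frac{35}{22}\right) = \left(-18 + \left(2 - 12\right)\right) \left(- \frac{35}{22}\right) = \left(-18 - 10\right) \left(- \frac{35}{22}\right) = \left(-28\right) \left(- \frac{35}{22}\right) = \frac{490}{11}$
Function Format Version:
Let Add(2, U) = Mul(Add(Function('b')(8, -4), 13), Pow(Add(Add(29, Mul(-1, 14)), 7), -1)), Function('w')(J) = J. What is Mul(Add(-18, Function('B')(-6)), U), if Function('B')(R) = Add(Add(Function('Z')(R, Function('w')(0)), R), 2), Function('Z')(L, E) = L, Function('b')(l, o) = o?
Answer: Rational(490, 11) ≈ 44.545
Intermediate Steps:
Function('B')(R) = Add(2, Mul(2, R)) (Function('B')(R) = Add(Add(R, R), 2) = Add(Mul(2, R), 2) = Add(2, Mul(2, R)))
U = Rational(-35, 22) (U = Add(-2, Mul(Add(-4, 13), Pow(Add(Add(29, Mul(-1, 14)), 7), -1))) = Add(-2, Mul(9, Pow(Add(Add(29, -14), 7), -1))) = Add(-2, Mul(9, Pow(Add(15, 7), -1))) = Add(-2, Mul(9, Pow(22, -1))) = Add(-2, Mul(9, Rational(1, 22))) = Add(-2, Rational(9, 22)) = Rational(-35, 22) ≈ -1.5909)
Mul(Add(-18, Function('B')(-6)), U) = Mul(Add(-18, Add(2, Mul(2, -6))), Rational(-35, 22)) = Mul(Add(-18, Add(2, -12)), Rational(-35, 22)) = Mul(Add(-18, -10), Rational(-35, 22)) = Mul(-28, Rational(-35, 22)) = Rational(490, 11)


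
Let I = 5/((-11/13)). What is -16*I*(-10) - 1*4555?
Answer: -60505/11 ≈ -5500.5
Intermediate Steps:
I = -65/11 (I = 5/((-11*1/13)) = 5/(-11/13) = 5*(-13/11) = -65/11 ≈ -5.9091)
-16*I*(-10) - 1*4555 = -16*(-65/11)*(-10) - 1*4555 = (1040/11)*(-10) - 4555 = -10400/11 - 4555 = -60505/11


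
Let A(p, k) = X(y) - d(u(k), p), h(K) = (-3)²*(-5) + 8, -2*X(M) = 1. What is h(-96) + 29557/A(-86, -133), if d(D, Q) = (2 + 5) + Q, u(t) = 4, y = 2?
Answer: 53305/157 ≈ 339.52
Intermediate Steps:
X(M) = -½ (X(M) = -½*1 = -½)
h(K) = -37 (h(K) = 9*(-5) + 8 = -45 + 8 = -37)
d(D, Q) = 7 + Q
A(p, k) = -15/2 - p (A(p, k) = -½ - (7 + p) = -½ + (-7 - p) = -15/2 - p)
h(-96) + 29557/A(-86, -133) = -37 + 29557/(-15/2 - 1*(-86)) = -37 + 29557/(-15/2 + 86) = -37 + 29557/(157/2) = -37 + 29557*(2/157) = -37 + 59114/157 = 53305/157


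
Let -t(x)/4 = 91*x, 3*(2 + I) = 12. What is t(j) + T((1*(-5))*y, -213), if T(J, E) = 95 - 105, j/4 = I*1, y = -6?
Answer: -2922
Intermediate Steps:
I = 2 (I = -2 + (1/3)*12 = -2 + 4 = 2)
j = 8 (j = 4*(2*1) = 4*2 = 8)
t(x) = -364*x
T(J, E) = -10
t(j) + T((1*(-5))*y, -213) = -364*8 - 10 = -2912 - 10 = -2922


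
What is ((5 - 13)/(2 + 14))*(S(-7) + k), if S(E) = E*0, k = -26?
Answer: 13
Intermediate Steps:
S(E) = 0
((5 - 13)/(2 + 14))*(S(-7) + k) = ((5 - 13)/(2 + 14))*(0 - 26) = -8/16*(-26) = -8*1/16*(-26) = -½*(-26) = 13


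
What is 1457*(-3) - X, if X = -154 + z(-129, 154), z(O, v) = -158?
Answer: -4059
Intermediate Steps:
X = -312 (X = -154 - 158 = -312)
1457*(-3) - X = 1457*(-3) - 1*(-312) = -4371 + 312 = -4059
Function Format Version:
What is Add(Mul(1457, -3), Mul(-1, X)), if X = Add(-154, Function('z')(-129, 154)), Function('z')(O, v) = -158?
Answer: -4059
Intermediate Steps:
X = -312 (X = Add(-154, -158) = -312)
Add(Mul(1457, -3), Mul(-1, X)) = Add(Mul(1457, -3), Mul(-1, -312)) = Add(-4371, 312) = -4059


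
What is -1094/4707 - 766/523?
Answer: -7988/4707 ≈ -1.6970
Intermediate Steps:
-1094/4707 - 766/523 = -7988/4707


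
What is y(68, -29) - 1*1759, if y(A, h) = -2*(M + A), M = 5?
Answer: -1905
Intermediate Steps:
y(A, h) = -10 - 2*A (y(A, h) = -2*(5 + A) = -10 - 2*A)
y(68, -29) - 1*1759 = (-10 - 2*68) - 1*1759 = (-10 - 136) - 1759 = -146 - 1759 = -1905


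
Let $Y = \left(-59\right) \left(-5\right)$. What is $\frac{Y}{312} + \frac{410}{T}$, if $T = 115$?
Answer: $\frac{32369}{7176} \approx 4.5107$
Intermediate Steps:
$Y = 295$
$\frac{Y}{312} + \frac{410}{T} = \frac{295}{312} + \frac{410}{115} = 295 \cdot \frac{1}{312} + 410 \cdot \frac{1}{115} = \frac{295}{312} + \frac{82}{23} = \frac{32369}{7176}$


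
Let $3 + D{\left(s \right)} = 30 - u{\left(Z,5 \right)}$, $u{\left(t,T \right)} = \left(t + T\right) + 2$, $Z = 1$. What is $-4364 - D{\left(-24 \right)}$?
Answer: $-4383$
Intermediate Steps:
$u{\left(t,T \right)} = 2 + T + t$ ($u{\left(t,T \right)} = \left(T + t\right) + 2 = 2 + T + t$)
$D{\left(s \right)} = 19$ ($D{\left(s \right)} = -3 + \left(30 - \left(2 + 5 + 1\right)\right) = -3 + \left(30 - 8\right) = -3 + 22 = 19$)
$-4364 - D{\left(-24 \right)} = -4364 - 19 = -4383$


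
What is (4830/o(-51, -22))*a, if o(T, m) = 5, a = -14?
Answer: -13524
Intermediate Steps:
(4830/o(-51, -22))*a = (4830/5)*(-14) = (4830*(1/5))*(-14) = 966*(-14) = -13524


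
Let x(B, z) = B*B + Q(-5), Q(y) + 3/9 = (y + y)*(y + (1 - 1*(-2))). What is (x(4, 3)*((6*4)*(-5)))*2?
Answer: -8560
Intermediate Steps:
Q(y) = -⅓ + 2*y*(3 + y) (Q(y) = -⅓ + (y + y)*(y + (1 - 1*(-2))) = -⅓ + (2*y)*(y + (1 + 2)) = -⅓ + (2*y)*(y + 3) = -⅓ + (2*y)*(3 + y) = -⅓ + 2*y*(3 + y))
x(B, z) = 59/3 + B² (x(B, z) = B*B + (-⅓ + 2*(-5)² + 6*(-5)) = B² + (-⅓ + 2*25 - 30) = B² + (-⅓ + 50 - 30) = B² + 59/3 = 59/3 + B²)
(x(4, 3)*((6*4)*(-5)))*2 = ((59/3 + 4²)*((6*4)*(-5)))*2 = ((59/3 + 16)*(24*(-5)))*2 = ((107/3)*(-120))*2 = -4280*2 = -8560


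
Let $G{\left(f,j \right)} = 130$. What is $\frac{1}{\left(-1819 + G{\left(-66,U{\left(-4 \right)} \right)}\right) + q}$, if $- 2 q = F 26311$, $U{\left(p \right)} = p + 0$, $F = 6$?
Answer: $- \frac{1}{80622} \approx -1.2404 \cdot 10^{-5}$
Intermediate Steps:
$U{\left(p \right)} = p$
$q = -78933$ ($q = - \frac{6 \cdot 26311}{2} = \left(- \frac{1}{2}\right) 157866 = -78933$)
$\frac{1}{\left(-1819 + G{\left(-66,U{\left(-4 \right)} \right)}\right) + q} = \frac{1}{\left(-1819 + 130\right) - 78933} = \frac{1}{-1689 - 78933} = \frac{1}{-80622} = - \frac{1}{80622}$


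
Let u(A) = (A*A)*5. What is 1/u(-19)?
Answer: 1/1805 ≈ 0.00055402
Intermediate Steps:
u(A) = 5*A² (u(A) = A²*5 = 5*A²)
1/u(-19) = 1/(5*(-19)²) = 1/(5*361) = 1/1805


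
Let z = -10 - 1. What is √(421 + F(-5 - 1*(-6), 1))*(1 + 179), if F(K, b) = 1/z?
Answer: 180*√50930/11 ≈ 3692.9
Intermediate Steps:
z = -11
F(K, b) = -1/11 (F(K, b) = 1/(-11) = -1/11)
√(421 + F(-5 - 1*(-6), 1))*(1 + 179) = √(421 - 1/11)*(1 + 179) = √(4630/11)*180 = (√50930/11)*180 = 180*√50930/11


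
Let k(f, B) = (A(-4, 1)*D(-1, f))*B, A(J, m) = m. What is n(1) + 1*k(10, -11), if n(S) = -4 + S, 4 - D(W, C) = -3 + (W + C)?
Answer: 19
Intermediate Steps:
D(W, C) = 7 - C - W (D(W, C) = 4 - (-3 + (W + C)) = 4 - (-3 + (C + W)) = 4 - (-3 + C + W) = 4 + (3 - C - W) = 7 - C - W)
k(f, B) = B*(8 - f) (k(f, B) = (1*(7 - f - 1*(-1)))*B = (1*(7 - f + 1))*B = (1*(8 - f))*B = (8 - f)*B = B*(8 - f))
n(1) + 1*k(10, -11) = (-4 + 1) + 1*(-11*(8 - 1*10)) = -3 + 1*(-11*(8 - 10)) = -3 + 1*(-11*(-2)) = -3 + 1*22 = -3 + 22 = 19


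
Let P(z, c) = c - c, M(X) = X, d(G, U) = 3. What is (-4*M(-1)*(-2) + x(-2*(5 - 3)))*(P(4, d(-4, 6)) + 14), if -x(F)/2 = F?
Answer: 0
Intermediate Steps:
x(F) = -2*F
P(z, c) = 0
(-4*M(-1)*(-2) + x(-2*(5 - 3)))*(P(4, d(-4, 6)) + 14) = (-4*(-1)*(-2) - (-4)*(5 - 3))*(0 + 14) = (4*(-2) - (-4)*2)*14 = (-8 - 2*(-4))*14 = (-8 + 8)*14 = 0*14 = 0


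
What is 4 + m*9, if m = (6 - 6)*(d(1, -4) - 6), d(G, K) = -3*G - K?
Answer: 4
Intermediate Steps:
d(G, K) = -K - 3*G
m = 0 (m = (6 - 6)*((-1*(-4) - 3*1) - 6) = 0*((4 - 3) - 6) = 0*(1 - 6) = 0*(-5) = 0)
4 + m*9 = 4 + 0*9 = 4 + 0 = 4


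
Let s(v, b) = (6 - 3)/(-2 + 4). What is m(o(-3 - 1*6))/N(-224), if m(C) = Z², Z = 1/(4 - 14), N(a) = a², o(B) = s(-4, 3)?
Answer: 1/5017600 ≈ 1.9930e-7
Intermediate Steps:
s(v, b) = 3/2
o(B) = 3/2
Z = -⅒ (Z = 1/(-10) = -⅒ ≈ -0.10000)
m(C) = 1/100 (m(C) = (-⅒)² = 1/100)
m(o(-3 - 1*6))/N(-224) = 1/(100*((-224)²)) = (1/100)/50176 = (1/100)*(1/50176) = 1/5017600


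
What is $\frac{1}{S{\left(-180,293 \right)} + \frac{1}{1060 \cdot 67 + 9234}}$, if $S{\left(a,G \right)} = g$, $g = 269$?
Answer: $\frac{80254}{21588327} \approx 0.0037175$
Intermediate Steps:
$S{\left(a,G \right)} = 269$
$\frac{1}{S{\left(-180,293 \right)} + \frac{1}{1060 \cdot 67 + 9234}} = \frac{1}{269 + \frac{1}{1060 \cdot 67 + 9234}} = \frac{1}{269 + \frac{1}{71020 + 9234}} = \frac{1}{269 + \frac{1}{80254}} = \frac{1}{\frac{21588327}{80254}} = \frac{80254}{21588327}$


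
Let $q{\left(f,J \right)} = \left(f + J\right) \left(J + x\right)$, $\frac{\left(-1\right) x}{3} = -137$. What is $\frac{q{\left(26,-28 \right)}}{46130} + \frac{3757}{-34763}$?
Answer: $- \frac{99969434}{801808595} \approx -0.12468$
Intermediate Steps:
$x = 411$ ($x = \left(-3\right) \left(-137\right) = 411$)
$q{\left(f,J \right)} = \left(411 + J\right) \left(J + f\right)$ ($q{\left(f,J \right)} = \left(f + J\right) \left(J + 411\right) = \left(J + f\right) \left(411 + J\right) = \left(411 + J\right) \left(J + f\right)$)
$\frac{q{\left(26,-28 \right)}}{46130} + \frac{3757}{-34763} = \frac{\left(-28\right)^{2} + 411 \left(-28\right) + 411 \cdot 26 - 728}{46130} + \frac{3757}{-34763} = \left(784 - 11508 + 10686 - 728\right) \frac{1}{46130} + 3757 \left(- \frac{1}{34763}\right) = \left(-766\right) \frac{1}{46130} - \frac{3757}{34763} = - \frac{383}{23065} - \frac{3757}{34763} = - \frac{99969434}{801808595}$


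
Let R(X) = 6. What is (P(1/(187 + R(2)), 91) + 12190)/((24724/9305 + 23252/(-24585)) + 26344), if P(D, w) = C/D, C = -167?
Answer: -916929560085/1205387029576 ≈ -0.76069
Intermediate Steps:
P(D, w) = -167/D
(P(1/(187 + R(2)), 91) + 12190)/((24724/9305 + 23252/(-24585)) + 26344) = (-167/(1/(187 + 6)) + 12190)/((24724/9305 + 23252/(-24585)) + 26344) = (-167/(1/193) + 12190)/((24724*(1/9305) + 23252*(-1/24585)) + 26344) = (-167/1/193 + 12190)/((24724/9305 - 23252/24585) + 26344) = (-167*193 + 12190)/(78295936/45752685 + 26344) = (-32231 + 12190)/(1205387029576/45752685) = -20041*45752685/1205387029576 = -916929560085/1205387029576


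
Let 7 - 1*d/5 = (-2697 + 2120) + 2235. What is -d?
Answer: 8255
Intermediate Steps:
d = -8255 (d = 35 - 5*((-2697 + 2120) + 2235) = 35 - 5*(-577 + 2235) = 35 - 5*1658 = 35 - 8290 = -8255)
-d = -1*(-8255) = 8255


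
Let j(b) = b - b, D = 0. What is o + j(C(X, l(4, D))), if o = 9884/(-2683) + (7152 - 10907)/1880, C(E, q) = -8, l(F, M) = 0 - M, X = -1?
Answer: -5731317/1008808 ≈ -5.6813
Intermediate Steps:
l(F, M) = -M
j(b) = 0
o = -5731317/1008808 (o = 9884*(-1/2683) - 3755*1/1880 = -9884/2683 - 751/376 = -5731317/1008808 ≈ -5.6813)
o + j(C(X, l(4, D))) = -5731317/1008808 + 0 = -5731317/1008808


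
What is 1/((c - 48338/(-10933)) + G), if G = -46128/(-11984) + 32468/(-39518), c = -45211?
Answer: -161802835103/7314062736802152 ≈ -2.2122e-5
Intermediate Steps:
G = 44805931/14799491 (G = -46128*(-1/11984) + 32468*(-1/39518) = 2883/749 - 16234/19759 = 44805931/14799491 ≈ 3.0275)
1/((c - 48338/(-10933)) + G) = 1/((-45211 - 48338/(-10933)) + 44805931/14799491) = 1/((-45211 - 48338*(-1)/10933) + 44805931/14799491) = 1/((-45211 - 1*(-48338/10933)) + 44805931/14799491) = 1/((-45211 + 48338/10933) + 44805931/14799491) = 1/(-494243525/10933 + 44805931/14799491) = 1/(-7314062736802152/161802835103) = -161802835103/7314062736802152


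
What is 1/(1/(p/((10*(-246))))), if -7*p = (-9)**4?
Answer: 2187/5740 ≈ 0.38101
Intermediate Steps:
p = -6561/7 (p = -1/7*(-9)**4 = -1/7*6561 = -6561/7 ≈ -937.29)
1/(1/(p/((10*(-246))))) = 1/(1/(-6561/(7*(10*(-246))))) = 1/(1/(-6561/7/(-2460))) = 1/(1/(-6561/7*(-1/2460))) = 1/(1/(2187/5740)) = 1/(5740/2187) = 2187/5740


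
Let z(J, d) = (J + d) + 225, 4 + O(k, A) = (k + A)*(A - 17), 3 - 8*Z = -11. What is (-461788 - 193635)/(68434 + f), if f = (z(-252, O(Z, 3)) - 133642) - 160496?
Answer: 1310846/451603 ≈ 2.9027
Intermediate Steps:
Z = 7/4 (Z = 3/8 - ⅛*(-11) = 3/8 + 11/8 = 7/4 ≈ 1.7500)
O(k, A) = -4 + (-17 + A)*(A + k) (O(k, A) = -4 + (k + A)*(A - 17) = -4 + (A + k)*(-17 + A) = -4 + (-17 + A)*(A + k))
z(J, d) = 225 + J + d
f = -588471/2 (f = ((225 - 252 + (-4 + 3² - 17*3 - 17*7/4 + 3*(7/4))) - 133642) - 160496 = ((225 - 252 + (-4 + 9 - 51 - 119/4 + 21/4)) - 133642) - 160496 = ((225 - 252 - 141/2) - 133642) - 160496 = (-195/2 - 133642) - 160496 = -267479/2 - 160496 = -588471/2 ≈ -2.9424e+5)
(-461788 - 193635)/(68434 + f) = (-461788 - 193635)/(68434 - 588471/2) = -655423/(-451603/2) = -655423*(-2/451603) = 1310846/451603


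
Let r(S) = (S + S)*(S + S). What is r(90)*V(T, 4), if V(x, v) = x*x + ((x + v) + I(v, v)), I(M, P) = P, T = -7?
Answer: 1620000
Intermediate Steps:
r(S) = 4*S² (r(S) = (2*S)*(2*S) = 4*S²)
V(x, v) = x + x² + 2*v (V(x, v) = x*x + ((x + v) + v) = x² + ((v + x) + v) = x² + (x + 2*v) = x + x² + 2*v)
r(90)*V(T, 4) = (4*90²)*(-7 + (-7)² + 2*4) = (4*8100)*(-7 + 49 + 8) = 32400*50 = 1620000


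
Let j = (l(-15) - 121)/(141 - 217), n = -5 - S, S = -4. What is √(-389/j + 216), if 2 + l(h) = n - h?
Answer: 2*I*√164045/109 ≈ 7.4316*I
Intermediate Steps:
n = -1 (n = -5 - 1*(-4) = -5 + 4 = -1)
l(h) = -3 - h (l(h) = -2 + (-1 - h) = -3 - h)
j = 109/76 (j = ((-3 - 1*(-15)) - 121)/(141 - 217) = ((-3 + 15) - 121)/(-76) = (12 - 121)*(-1/76) = -109*(-1/76) = 109/76 ≈ 1.4342)
√(-389/j + 216) = √(-389/109/76 + 216) = √(-389*76/109 + 216) = √(-29564/109 + 216) = √(-6020/109) = 2*I*√164045/109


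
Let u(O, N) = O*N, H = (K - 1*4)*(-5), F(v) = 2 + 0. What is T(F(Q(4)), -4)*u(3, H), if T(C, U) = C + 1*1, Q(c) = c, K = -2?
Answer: 270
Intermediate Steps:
F(v) = 2
T(C, U) = 1 + C (T(C, U) = C + 1 = 1 + C)
H = 30 (H = (-2 - 1*4)*(-5) = (-2 - 4)*(-5) = -6*(-5) = 30)
u(O, N) = N*O
T(F(Q(4)), -4)*u(3, H) = (1 + 2)*(30*3) = 3*90 = 270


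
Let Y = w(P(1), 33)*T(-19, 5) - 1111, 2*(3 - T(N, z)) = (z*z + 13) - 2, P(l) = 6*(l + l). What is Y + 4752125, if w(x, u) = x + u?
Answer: 4750339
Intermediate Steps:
P(l) = 12*l (P(l) = 6*(2*l) = 12*l)
T(N, z) = -5/2 - z²/2 (T(N, z) = 3 - ((z*z + 13) - 2)/2 = 3 - ((z² + 13) - 2)/2 = 3 - ((13 + z²) - 2)/2 = 3 - (11 + z²)/2 = 3 + (-11/2 - z²/2) = -5/2 - z²/2)
w(x, u) = u + x
Y = -1786 (Y = (33 + 12*1)*(-5/2 - ½*5²) - 1111 = (33 + 12)*(-5/2 - ½*25) - 1111 = 45*(-5/2 - 25/2) - 1111 = 45*(-15) - 1111 = -675 - 1111 = -1786)
Y + 4752125 = -1786 + 4752125 = 4750339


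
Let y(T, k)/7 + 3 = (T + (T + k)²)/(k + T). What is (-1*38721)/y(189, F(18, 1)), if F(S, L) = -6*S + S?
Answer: -141977/2513 ≈ -56.497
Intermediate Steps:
F(S, L) = -5*S
y(T, k) = -21 + 7*(T + (T + k)²)/(T + k) (y(T, k) = -21 + 7*((T + (T + k)²)/(k + T)) = -21 + 7*((T + (T + k)²)/(T + k)) = -21 + 7*(T + (T + k)²)/(T + k))
(-1*38721)/y(189, F(18, 1)) = (-1*38721)/((7*((189 - 5*18)² - (-15)*18 - 2*189)/(189 - 5*18))) = -38721*(189 - 90)/(7*((189 - 90)² - 3*(-90) - 378)) = -38721*99/(7*(99² + 270 - 378)) = -38721*99/(7*(9801 + 270 - 378)) = -38721/(7*(1/99)*9693) = -38721/7539/11 = -38721*11/7539 = -141977/2513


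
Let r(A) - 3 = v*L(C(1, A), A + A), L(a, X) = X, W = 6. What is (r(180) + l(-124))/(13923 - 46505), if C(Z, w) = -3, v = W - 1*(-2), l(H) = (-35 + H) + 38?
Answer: -1381/16291 ≈ -0.084771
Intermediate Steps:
l(H) = 3 + H
v = 8 (v = 6 - 1*(-2) = 6 + 2 = 8)
r(A) = 3 + 16*A (r(A) = 3 + 8*(A + A) = 3 + 8*(2*A) = 3 + 16*A)
(r(180) + l(-124))/(13923 - 46505) = ((3 + 16*180) + (3 - 124))/(13923 - 46505) = ((3 + 2880) - 121)/(-32582) = (2883 - 121)*(-1/32582) = 2762*(-1/32582) = -1381/16291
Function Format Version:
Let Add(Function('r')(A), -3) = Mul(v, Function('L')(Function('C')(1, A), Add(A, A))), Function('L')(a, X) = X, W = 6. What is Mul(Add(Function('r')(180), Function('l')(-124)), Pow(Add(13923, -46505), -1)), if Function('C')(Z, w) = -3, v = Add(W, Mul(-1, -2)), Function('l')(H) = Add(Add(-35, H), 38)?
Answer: Rational(-1381, 16291) ≈ -0.084771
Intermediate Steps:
Function('l')(H) = Add(3, H)
v = 8 (v = Add(6, Mul(-1, -2)) = Add(6, 2) = 8)
Function('r')(A) = Add(3, Mul(16, A)) (Function('r')(A) = Add(3, Mul(8, Add(A, A))) = Add(3, Mul(8, Mul(2, A))) = Add(3, Mul(16, A)))
Mul(Add(Function('r')(180), Function('l')(-124)), Pow(Add(13923, -46505), -1)) = Mul(Add(Add(3, Mul(16, 180)), Add(3, -124)), Pow(Add(13923, -46505), -1)) = Mul(Add(Add(3, 2880), -121), Pow(-32582, -1)) = Mul(Add(2883, -121), Rational(-1, 32582)) = Mul(2762, Rational(-1, 32582)) = Rational(-1381, 16291)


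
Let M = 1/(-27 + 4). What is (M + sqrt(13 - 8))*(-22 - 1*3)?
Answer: 25/23 - 25*sqrt(5) ≈ -54.815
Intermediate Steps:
M = -1/23 (M = 1/(-23) = -1/23 ≈ -0.043478)
(M + sqrt(13 - 8))*(-22 - 1*3) = (-1/23 + sqrt(13 - 8))*(-22 - 1*3) = (-1/23 + sqrt(5))*(-22 - 3) = (-1/23 + sqrt(5))*(-25) = 25/23 - 25*sqrt(5)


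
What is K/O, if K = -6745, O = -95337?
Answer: 6745/95337 ≈ 0.070749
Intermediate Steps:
K/O = -6745/(-95337) = -6745*(-1/95337) = 6745/95337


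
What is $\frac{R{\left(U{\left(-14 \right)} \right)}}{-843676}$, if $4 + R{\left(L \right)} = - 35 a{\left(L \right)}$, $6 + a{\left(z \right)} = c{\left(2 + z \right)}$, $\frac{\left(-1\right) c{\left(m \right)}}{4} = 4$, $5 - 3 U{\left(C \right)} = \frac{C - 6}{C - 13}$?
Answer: $- \frac{383}{421838} \approx -0.00090793$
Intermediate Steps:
$U{\left(C \right)} = \frac{5}{3} - \frac{-6 + C}{3 \left(-13 + C\right)}$ ($U{\left(C \right)} = \frac{5}{3} - \frac{\left(C - 6\right) \frac{1}{C - 13}}{3} = \frac{5}{3} - \frac{\left(-6 + C\right) \frac{1}{-13 + C}}{3} = \frac{5}{3} - \frac{\frac{1}{-13 + C} \left(-6 + C\right)}{3} = \frac{5}{3} - \frac{-6 + C}{3 \left(-13 + C\right)}$)
$c{\left(m \right)} = -16$ ($c{\left(m \right)} = \left(-4\right) 4 = -16$)
$a{\left(z \right)} = -22$ ($a{\left(z \right)} = -6 - 16 = -22$)
$R{\left(L \right)} = 766$ ($R{\left(L \right)} = -4 - -770 = -4 + 770 = 766$)
$\frac{R{\left(U{\left(-14 \right)} \right)}}{-843676} = \frac{766}{-843676} = 766 \left(- \frac{1}{843676}\right) = - \frac{383}{421838}$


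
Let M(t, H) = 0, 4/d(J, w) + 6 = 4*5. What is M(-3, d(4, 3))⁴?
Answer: 0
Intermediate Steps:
d(J, w) = 2/7 (d(J, w) = 4/(-6 + 4*5) = 4/(-6 + 20) = 4/14 = 4*(1/14) = 2/7)
M(-3, d(4, 3))⁴ = 0⁴ = 0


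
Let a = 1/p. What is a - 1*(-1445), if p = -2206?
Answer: 3187669/2206 ≈ 1445.0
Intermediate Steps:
a = -1/2206 (a = 1/(-2206) = -1/2206 ≈ -0.00045331)
a - 1*(-1445) = -1/2206 - 1*(-1445) = -1/2206 + 1445 = 3187669/2206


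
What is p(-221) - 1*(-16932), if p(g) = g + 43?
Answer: 16754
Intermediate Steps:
p(g) = 43 + g
p(-221) - 1*(-16932) = (43 - 221) - 1*(-16932) = -178 + 16932 = 16754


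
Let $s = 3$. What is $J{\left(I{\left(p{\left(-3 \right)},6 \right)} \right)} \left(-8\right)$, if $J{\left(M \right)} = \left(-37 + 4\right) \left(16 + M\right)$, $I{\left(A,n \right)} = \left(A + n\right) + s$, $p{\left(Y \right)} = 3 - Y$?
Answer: $8184$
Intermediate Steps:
$I{\left(A,n \right)} = 3 + A + n$ ($I{\left(A,n \right)} = \left(A + n\right) + 3 = 3 + A + n$)
$J{\left(M \right)} = -528 - 33 M$ ($J{\left(M \right)} = - 33 \left(16 + M\right) = -528 - 33 M$)
$J{\left(I{\left(p{\left(-3 \right)},6 \right)} \right)} \left(-8\right) = \left(-528 - 33 \left(3 + \left(3 - -3\right) + 6\right)\right) \left(-8\right) = \left(-528 - 33 \left(3 + \left(3 + 3\right) + 6\right)\right) \left(-8\right) = \left(-528 - 33 \left(3 + 6 + 6\right)\right) \left(-8\right) = \left(-528 - 495\right) \left(-8\right) = \left(-1023\right) \left(-8\right) = 8184$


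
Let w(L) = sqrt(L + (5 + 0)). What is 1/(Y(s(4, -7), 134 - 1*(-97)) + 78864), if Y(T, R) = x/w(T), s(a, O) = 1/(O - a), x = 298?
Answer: 1064664/83963417485 - 447*sqrt(66)/167926834970 ≈ 1.2658e-5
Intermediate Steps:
w(L) = sqrt(5 + L) (w(L) = sqrt(L + 5) = sqrt(5 + L))
Y(T, R) = 298/sqrt(5 + T) (Y(T, R) = 298/(sqrt(5 + T)) = 298/sqrt(5 + T))
1/(Y(s(4, -7), 134 - 1*(-97)) + 78864) = 1/(298/sqrt(5 + 1/(-7 - 1*4)) + 78864) = 1/(298/sqrt(5 + 1/(-7 - 4)) + 78864) = 1/(298/sqrt(5 + 1/(-11)) + 78864) = 1/(298/sqrt(5 - 1/11) + 78864) = 1/(298/sqrt(54/11) + 78864) = 1/(298*(sqrt(66)/18) + 78864) = 1/(149*sqrt(66)/9 + 78864) = 1/(78864 + 149*sqrt(66)/9)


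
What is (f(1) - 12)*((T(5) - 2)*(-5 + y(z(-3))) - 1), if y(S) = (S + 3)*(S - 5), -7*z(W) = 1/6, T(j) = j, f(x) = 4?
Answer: 71566/147 ≈ 486.84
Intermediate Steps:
z(W) = -1/42 (z(W) = -1/7/6 = -1/7*1/6 = -1/42)
y(S) = (-5 + S)*(3 + S) (y(S) = (3 + S)*(-5 + S) = (-5 + S)*(3 + S))
(f(1) - 12)*((T(5) - 2)*(-5 + y(z(-3))) - 1) = (4 - 12)*((5 - 2)*(-5 + (-15 + (-1/42)**2 - 2*(-1/42))) - 1) = -8*(3*(-5 + (-15 + 1/1764 + 1/21)) - 1) = -8*(3*(-5 - 26375/1764) - 1) = -8*(3*(-35195/1764) - 1) = -8*(-35195/588 - 1) = -8*(-35783/588) = 71566/147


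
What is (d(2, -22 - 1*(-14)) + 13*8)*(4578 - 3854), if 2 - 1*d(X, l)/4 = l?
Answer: 104256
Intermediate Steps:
d(X, l) = 8 - 4*l
(d(2, -22 - 1*(-14)) + 13*8)*(4578 - 3854) = ((8 - 4*(-22 - 1*(-14))) + 13*8)*(4578 - 3854) = ((8 - 4*(-22 + 14)) + 104)*724 = ((8 - 4*(-8)) + 104)*724 = ((8 + 32) + 104)*724 = (40 + 104)*724 = 144*724 = 104256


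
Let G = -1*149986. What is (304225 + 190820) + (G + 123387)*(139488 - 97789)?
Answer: -1108656656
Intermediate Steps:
G = -149986
(304225 + 190820) + (G + 123387)*(139488 - 97789) = (304225 + 190820) + (-149986 + 123387)*(139488 - 97789) = 495045 - 26599*41699 = 495045 - 1109151701 = -1108656656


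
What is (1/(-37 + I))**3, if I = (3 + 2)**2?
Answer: -1/1728 ≈ -0.00057870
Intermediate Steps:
I = 25 (I = 5**2 = 25)
(1/(-37 + I))**3 = (1/(-37 + 25))**3 = (1/(-12))**3 = (-1/12)**3 = -1/1728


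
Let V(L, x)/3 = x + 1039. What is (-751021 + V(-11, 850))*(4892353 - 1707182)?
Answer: -2374079945534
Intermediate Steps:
V(L, x) = 3117 + 3*x (V(L, x) = 3*(x + 1039) = 3*(1039 + x) = 3117 + 3*x)
(-751021 + V(-11, 850))*(4892353 - 1707182) = (-751021 + (3117 + 3*850))*(4892353 - 1707182) = (-751021 + (3117 + 2550))*3185171 = (-751021 + 5667)*3185171 = -745354*3185171 = -2374079945534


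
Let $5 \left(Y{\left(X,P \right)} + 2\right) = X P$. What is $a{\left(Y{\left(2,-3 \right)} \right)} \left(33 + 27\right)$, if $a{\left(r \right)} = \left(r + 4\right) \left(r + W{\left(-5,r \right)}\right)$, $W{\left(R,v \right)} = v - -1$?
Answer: $- \frac{1296}{5} \approx -259.2$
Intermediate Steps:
$Y{\left(X,P \right)} = -2 + \frac{P X}{5}$ ($Y{\left(X,P \right)} = -2 + \frac{X P}{5} = -2 + \frac{P X}{5}$)
$W{\left(R,v \right)} = 1 + v$ ($W{\left(R,v \right)} = v + 1 = 1 + v$)
$a{\left(r \right)} = \left(1 + 2 r\right) \left(4 + r\right)$ ($a{\left(r \right)} = \left(r + 4\right) \left(r + \left(1 + r\right)\right) = \left(4 + r\right) \left(1 + 2 r\right) = \left(1 + 2 r\right) \left(4 + r\right)$)
$a{\left(Y{\left(2,-3 \right)} \right)} \left(33 + 27\right) = \left(4 + 2 \left(-2 + \frac{1}{5} \left(-3\right) 2\right)^{2} + 9 \left(-2 + \frac{1}{5} \left(-3\right) 2\right)\right) \left(33 + 27\right) = \left(4 + 2 \left(-2 - \frac{6}{5}\right)^{2} + 9 \left(-2 - \frac{6}{5}\right)\right) 60 = \left(4 + 2 \left(- \frac{16}{5}\right)^{2} + 9 \left(- \frac{16}{5}\right)\right) 60 = \left(4 + 2 \cdot \frac{256}{25} - \frac{144}{5}\right) 60 = \left(4 + \frac{512}{25} - \frac{144}{5}\right) 60 = \left(- \frac{108}{25}\right) 60 = - \frac{1296}{5}$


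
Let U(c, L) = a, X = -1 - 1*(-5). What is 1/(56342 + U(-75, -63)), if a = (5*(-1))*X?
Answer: 1/56322 ≈ 1.7755e-5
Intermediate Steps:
X = 4 (X = -1 + 5 = 4)
a = -20 (a = (5*(-1))*4 = -5*4 = -20)
U(c, L) = -20
1/(56342 + U(-75, -63)) = 1/(56342 - 20) = 1/56322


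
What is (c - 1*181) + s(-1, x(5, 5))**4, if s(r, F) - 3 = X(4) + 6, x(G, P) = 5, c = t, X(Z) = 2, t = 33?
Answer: 14493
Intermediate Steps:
c = 33
s(r, F) = 11 (s(r, F) = 3 + (2 + 6) = 3 + 8 = 11)
(c - 1*181) + s(-1, x(5, 5))**4 = (33 - 1*181) + 11**4 = (33 - 181) + 14641 = -148 + 14641 = 14493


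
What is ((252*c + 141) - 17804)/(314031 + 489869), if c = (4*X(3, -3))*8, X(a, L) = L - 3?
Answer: -66047/803900 ≈ -0.082158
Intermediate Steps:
X(a, L) = -3 + L
c = -192 (c = (4*(-3 - 3))*8 = (4*(-6))*8 = -24*8 = -192)
((252*c + 141) - 17804)/(314031 + 489869) = ((252*(-192) + 141) - 17804)/(314031 + 489869) = ((-48384 + 141) - 17804)/803900 = (-48243 - 17804)*(1/803900) = -66047*1/803900 = -66047/803900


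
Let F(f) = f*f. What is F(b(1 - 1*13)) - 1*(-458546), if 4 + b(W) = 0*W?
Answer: 458562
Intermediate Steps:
b(W) = -4 (b(W) = -4 + 0*W = -4 + 0 = -4)
F(f) = f**2
F(b(1 - 1*13)) - 1*(-458546) = (-4)**2 - 1*(-458546) = 16 + 458546 = 458562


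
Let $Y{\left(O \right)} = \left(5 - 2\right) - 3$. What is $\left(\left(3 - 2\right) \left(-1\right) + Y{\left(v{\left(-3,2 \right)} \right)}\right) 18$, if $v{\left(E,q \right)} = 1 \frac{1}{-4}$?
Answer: $-18$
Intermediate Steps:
$v{\left(E,q \right)} = - \frac{1}{4}$ ($v{\left(E,q \right)} = 1 \left(- \frac{1}{4}\right) = - \frac{1}{4}$)
$Y{\left(O \right)} = 0$ ($Y{\left(O \right)} = 3 - 3 = 0$)
$\left(\left(3 - 2\right) \left(-1\right) + Y{\left(v{\left(-3,2 \right)} \right)}\right) 18 = \left(\left(3 - 2\right) \left(-1\right) + 0\right) 18 = \left(1 \left(-1\right) + 0\right) 18 = \left(-1 + 0\right) 18 = \left(-1\right) 18 = -18$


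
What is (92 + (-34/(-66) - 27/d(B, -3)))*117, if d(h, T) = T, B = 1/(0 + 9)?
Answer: 130650/11 ≈ 11877.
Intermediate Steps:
B = ⅑ (B = 1/9 = ⅑ ≈ 0.11111)
(92 + (-34/(-66) - 27/d(B, -3)))*117 = (92 + (-34/(-66) - 27/(-3)))*117 = (92 + (-34*(-1/66) - 27*(-⅓)))*117 = (92 + (17/33 + 9))*117 = (92 + 314/33)*117 = (3350/33)*117 = 130650/11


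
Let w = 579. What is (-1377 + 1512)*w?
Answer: 78165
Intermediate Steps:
(-1377 + 1512)*w = (-1377 + 1512)*579 = 135*579 = 78165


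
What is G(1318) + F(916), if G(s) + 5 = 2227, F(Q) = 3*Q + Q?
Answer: 5886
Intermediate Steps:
F(Q) = 4*Q
G(s) = 2222 (G(s) = -5 + 2227 = 2222)
G(1318) + F(916) = 2222 + 4*916 = 2222 + 3664 = 5886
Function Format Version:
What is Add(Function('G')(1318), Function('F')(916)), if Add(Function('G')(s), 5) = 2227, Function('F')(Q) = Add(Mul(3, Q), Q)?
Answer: 5886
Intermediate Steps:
Function('F')(Q) = Mul(4, Q)
Function('G')(s) = 2222 (Function('G')(s) = Add(-5, 2227) = 2222)
Add(Function('G')(1318), Function('F')(916)) = Add(2222, Mul(4, 916)) = Add(2222, 3664) = 5886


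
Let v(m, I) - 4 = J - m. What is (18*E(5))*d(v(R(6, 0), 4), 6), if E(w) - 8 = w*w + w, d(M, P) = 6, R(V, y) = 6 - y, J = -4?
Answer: 4104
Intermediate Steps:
v(m, I) = -m (v(m, I) = 4 + (-4 - m) = -m)
E(w) = 8 + w + w**2 (E(w) = 8 + (w*w + w) = 8 + (w**2 + w) = 8 + (w + w**2) = 8 + w + w**2)
(18*E(5))*d(v(R(6, 0), 4), 6) = (18*(8 + 5 + 5**2))*6 = (18*(8 + 5 + 25))*6 = (18*38)*6 = 684*6 = 4104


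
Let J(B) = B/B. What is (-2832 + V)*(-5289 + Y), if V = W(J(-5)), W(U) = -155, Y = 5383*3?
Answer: -32438820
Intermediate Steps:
Y = 16149
J(B) = 1
V = -155
(-2832 + V)*(-5289 + Y) = (-2832 - 155)*(-5289 + 16149) = -2987*10860 = -32438820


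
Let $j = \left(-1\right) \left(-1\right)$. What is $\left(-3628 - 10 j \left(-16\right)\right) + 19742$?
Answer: $16274$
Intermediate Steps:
$j = 1$
$\left(-3628 - 10 j \left(-16\right)\right) + 19742 = \left(-3628 - 10 \cdot 1 \left(-16\right)\right) + 19742 = \left(-3628 - 10 \left(-16\right)\right) + 19742 = \left(-3628 - -160\right) + 19742 = \left(-3628 + 160\right) + 19742 = -3468 + 19742 = 16274$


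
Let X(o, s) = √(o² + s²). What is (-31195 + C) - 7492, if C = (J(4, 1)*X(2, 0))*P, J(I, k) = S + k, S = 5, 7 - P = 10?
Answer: -38723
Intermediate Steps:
P = -3 (P = 7 - 1*10 = 7 - 10 = -3)
J(I, k) = 5 + k
C = -36 (C = ((5 + 1)*√(2² + 0²))*(-3) = (6*√(4 + 0))*(-3) = (6*√4)*(-3) = (6*2)*(-3) = 12*(-3) = -36)
(-31195 + C) - 7492 = (-31195 - 36) - 7492 = -31231 - 7492 = -38723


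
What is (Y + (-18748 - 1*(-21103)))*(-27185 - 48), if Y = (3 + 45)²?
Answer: -126878547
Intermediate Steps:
Y = 2304 (Y = 48² = 2304)
(Y + (-18748 - 1*(-21103)))*(-27185 - 48) = (2304 + (-18748 - 1*(-21103)))*(-27185 - 48) = (2304 + (-18748 + 21103))*(-27233) = (2304 + 2355)*(-27233) = 4659*(-27233) = -126878547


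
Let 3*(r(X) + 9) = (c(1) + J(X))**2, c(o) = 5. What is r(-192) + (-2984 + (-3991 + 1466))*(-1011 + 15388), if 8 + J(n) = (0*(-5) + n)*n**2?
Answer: 16698767799725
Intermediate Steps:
J(n) = -8 + n**3 (J(n) = -8 + (0*(-5) + n)*n**2 = -8 + (0 + n)*n**2 = -8 + n*n**2 = -8 + n**3)
r(X) = -9 + (-3 + X**3)**2/3 (r(X) = -9 + (5 + (-8 + X**3))**2/3 = -9 + (-3 + X**3)**2/3)
r(-192) + (-2984 + (-3991 + 1466))*(-1011 + 15388) = (-9 + (-3 + (-192)**3)**2/3) + (-2984 + (-3991 + 1466))*(-1011 + 15388) = (-9 + (-3 - 7077888)**2/3) + (-2984 - 2525)*14377 = (-9 + (1/3)*(-7077891)**2) - 5509*14377 = (-9 + (1/3)*50096541007881) - 79202893 = (-9 + 16698847002627) - 79202893 = 16698847002618 - 79202893 = 16698767799725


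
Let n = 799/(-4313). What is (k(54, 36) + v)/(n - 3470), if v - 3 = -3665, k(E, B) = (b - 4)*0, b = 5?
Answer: 15794206/14966909 ≈ 1.0553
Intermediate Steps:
k(E, B) = 0 (k(E, B) = (5 - 4)*0 = 1*0 = 0)
v = -3662 (v = 3 - 3665 = -3662)
n = -799/4313 (n = 799*(-1/4313) = -799/4313 ≈ -0.18525)
(k(54, 36) + v)/(n - 3470) = (0 - 3662)/(-799/4313 - 3470) = -3662/(-14966909/4313) = -3662*(-4313/14966909) = 15794206/14966909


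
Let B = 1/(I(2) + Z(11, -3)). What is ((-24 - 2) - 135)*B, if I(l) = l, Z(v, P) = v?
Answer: -161/13 ≈ -12.385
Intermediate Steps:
B = 1/13 (B = 1/(2 + 11) = 1/13 ≈ 0.076923)
((-24 - 2) - 135)*B = ((-24 - 2) - 135)*(1/13) = (-26 - 135)*(1/13) = -161*1/13 = -161/13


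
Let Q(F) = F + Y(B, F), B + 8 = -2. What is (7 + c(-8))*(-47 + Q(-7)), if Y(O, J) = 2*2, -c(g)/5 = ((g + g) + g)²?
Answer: 143650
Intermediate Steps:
c(g) = -45*g² (c(g) = -5*((g + g) + g)² = -5*(2*g + g)² = -5*9*g² = -45*g²)
B = -10 (B = -8 - 2 = -10)
Y(O, J) = 4
Q(F) = 4 + F (Q(F) = F + 4 = 4 + F)
(7 + c(-8))*(-47 + Q(-7)) = (7 - 45*(-8)²)*(-47 + (4 - 7)) = (7 - 45*64)*(-47 - 3) = (7 - 2880)*(-50) = -2873*(-50) = 143650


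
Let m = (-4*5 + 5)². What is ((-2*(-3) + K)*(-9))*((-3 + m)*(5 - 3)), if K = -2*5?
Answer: 15984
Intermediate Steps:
m = 225 (m = (-20 + 5)² = (-15)² = 225)
K = -10
((-2*(-3) + K)*(-9))*((-3 + m)*(5 - 3)) = ((-2*(-3) - 10)*(-9))*((-3 + 225)*(5 - 3)) = ((6 - 10)*(-9))*(222*2) = -4*(-9)*444 = 36*444 = 15984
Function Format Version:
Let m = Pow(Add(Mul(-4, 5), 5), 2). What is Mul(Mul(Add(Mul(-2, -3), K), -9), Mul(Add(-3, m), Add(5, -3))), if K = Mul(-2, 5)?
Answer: 15984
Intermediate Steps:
m = 225 (m = Pow(Add(-20, 5), 2) = Pow(-15, 2) = 225)
K = -10
Mul(Mul(Add(Mul(-2, -3), K), -9), Mul(Add(-3, m), Add(5, -3))) = Mul(Mul(Add(Mul(-2, -3), -10), -9), Mul(Add(-3, 225), Add(5, -3))) = Mul(Mul(Add(6, -10), -9), Mul(222, 2)) = Mul(Mul(-4, -9), 444) = Mul(36, 444) = 15984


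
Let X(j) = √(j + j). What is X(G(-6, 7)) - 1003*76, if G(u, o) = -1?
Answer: -76228 + I*√2 ≈ -76228.0 + 1.4142*I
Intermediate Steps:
X(j) = √2*√j (X(j) = √(2*j) = √2*√j)
X(G(-6, 7)) - 1003*76 = √2*√(-1) - 1003*76 = √2*I - 76228 = I*√2 - 76228 = -76228 + I*√2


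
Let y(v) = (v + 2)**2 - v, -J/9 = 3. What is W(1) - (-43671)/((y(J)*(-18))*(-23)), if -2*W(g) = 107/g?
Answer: -4799159/89976 ≈ -53.338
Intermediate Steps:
J = -27 (J = -9*3 = -27)
y(v) = (2 + v)**2 - v
W(g) = -107/(2*g)
W(1) - (-43671)/((y(J)*(-18))*(-23)) = -107/2/1 - (-43671)/((((2 - 27)**2 - 1*(-27))*(-18))*(-23)) = -107/2*1 - (-43671)/((((-25)**2 + 27)*(-18))*(-23)) = -107/2 - (-43671)/(((625 + 27)*(-18))*(-23)) = -107/2 - (-43671)/((652*(-18))*(-23)) = -107/2 - (-43671)/((-11736*(-23))) = -107/2 - (-43671)/269928 = -107/2 - 1*(-14557/89976) = -107/2 + 14557/89976 = -4799159/89976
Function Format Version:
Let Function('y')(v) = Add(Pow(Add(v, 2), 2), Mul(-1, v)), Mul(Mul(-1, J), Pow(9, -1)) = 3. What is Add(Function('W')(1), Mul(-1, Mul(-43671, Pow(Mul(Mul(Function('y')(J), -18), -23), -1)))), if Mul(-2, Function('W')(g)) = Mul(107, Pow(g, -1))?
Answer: Rational(-4799159, 89976) ≈ -53.338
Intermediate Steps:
J = -27 (J = Mul(-9, 3) = -27)
Function('y')(v) = Add(Pow(Add(2, v), 2), Mul(-1, v))
Function('W')(g) = Mul(Rational(-107, 2), Pow(g, -1)) (Function('W')(g) = Mul(Rational(-1, 2), Mul(107, Pow(g, -1))) = Mul(Rational(-107, 2), Pow(g, -1)))
Add(Function('W')(1), Mul(-1, Mul(-43671, Pow(Mul(Mul(Function('y')(J), -18), -23), -1)))) = Add(Mul(Rational(-107, 2), Pow(1, -1)), Mul(-1, Mul(-43671, Pow(Mul(Mul(Add(Pow(Add(2, -27), 2), Mul(-1, -27)), -18), -23), -1)))) = Add(Mul(Rational(-107, 2), 1), Mul(-1, Mul(-43671, Pow(Mul(Mul(Add(Pow(-25, 2), 27), -18), -23), -1)))) = Add(Rational(-107, 2), Mul(-1, Mul(-43671, Pow(Mul(Mul(Add(625, 27), -18), -23), -1)))) = Add(Rational(-107, 2), Mul(-1, Mul(-43671, Pow(Mul(Mul(652, -18), -23), -1)))) = Add(Rational(-107, 2), Mul(-1, Mul(-43671, Pow(Mul(-11736, -23), -1)))) = Add(Rational(-107, 2), Mul(-1, Mul(-43671, Pow(269928, -1)))) = Add(Rational(-107, 2), Mul(-1, Mul(-43671, Rational(1, 269928)))) = Add(Rational(-107, 2), Mul(-1, Rational(-14557, 89976))) = Add(Rational(-107, 2), Rational(14557, 89976)) = Rational(-4799159, 89976)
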